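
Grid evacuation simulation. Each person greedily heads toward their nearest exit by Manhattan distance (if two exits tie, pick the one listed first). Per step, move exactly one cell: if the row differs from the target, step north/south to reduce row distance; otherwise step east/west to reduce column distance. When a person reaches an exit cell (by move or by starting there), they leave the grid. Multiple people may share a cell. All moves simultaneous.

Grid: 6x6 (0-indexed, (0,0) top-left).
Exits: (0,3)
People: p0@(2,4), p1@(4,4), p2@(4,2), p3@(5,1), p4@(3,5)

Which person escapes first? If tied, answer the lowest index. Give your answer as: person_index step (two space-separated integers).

Answer: 0 3

Derivation:
Step 1: p0:(2,4)->(1,4) | p1:(4,4)->(3,4) | p2:(4,2)->(3,2) | p3:(5,1)->(4,1) | p4:(3,5)->(2,5)
Step 2: p0:(1,4)->(0,4) | p1:(3,4)->(2,4) | p2:(3,2)->(2,2) | p3:(4,1)->(3,1) | p4:(2,5)->(1,5)
Step 3: p0:(0,4)->(0,3)->EXIT | p1:(2,4)->(1,4) | p2:(2,2)->(1,2) | p3:(3,1)->(2,1) | p4:(1,5)->(0,5)
Step 4: p0:escaped | p1:(1,4)->(0,4) | p2:(1,2)->(0,2) | p3:(2,1)->(1,1) | p4:(0,5)->(0,4)
Step 5: p0:escaped | p1:(0,4)->(0,3)->EXIT | p2:(0,2)->(0,3)->EXIT | p3:(1,1)->(0,1) | p4:(0,4)->(0,3)->EXIT
Step 6: p0:escaped | p1:escaped | p2:escaped | p3:(0,1)->(0,2) | p4:escaped
Step 7: p0:escaped | p1:escaped | p2:escaped | p3:(0,2)->(0,3)->EXIT | p4:escaped
Exit steps: [3, 5, 5, 7, 5]
First to escape: p0 at step 3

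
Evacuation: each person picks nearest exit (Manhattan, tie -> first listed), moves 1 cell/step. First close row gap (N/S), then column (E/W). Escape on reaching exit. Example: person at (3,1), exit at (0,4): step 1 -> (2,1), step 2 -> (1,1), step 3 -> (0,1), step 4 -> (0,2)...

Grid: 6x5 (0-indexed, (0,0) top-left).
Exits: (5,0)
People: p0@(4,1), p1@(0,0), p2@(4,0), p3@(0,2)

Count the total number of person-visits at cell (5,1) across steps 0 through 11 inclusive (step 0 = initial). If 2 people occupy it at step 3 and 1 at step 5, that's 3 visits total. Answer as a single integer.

Step 0: p0@(4,1) p1@(0,0) p2@(4,0) p3@(0,2) -> at (5,1): 0 [-], cum=0
Step 1: p0@(5,1) p1@(1,0) p2@ESC p3@(1,2) -> at (5,1): 1 [p0], cum=1
Step 2: p0@ESC p1@(2,0) p2@ESC p3@(2,2) -> at (5,1): 0 [-], cum=1
Step 3: p0@ESC p1@(3,0) p2@ESC p3@(3,2) -> at (5,1): 0 [-], cum=1
Step 4: p0@ESC p1@(4,0) p2@ESC p3@(4,2) -> at (5,1): 0 [-], cum=1
Step 5: p0@ESC p1@ESC p2@ESC p3@(5,2) -> at (5,1): 0 [-], cum=1
Step 6: p0@ESC p1@ESC p2@ESC p3@(5,1) -> at (5,1): 1 [p3], cum=2
Step 7: p0@ESC p1@ESC p2@ESC p3@ESC -> at (5,1): 0 [-], cum=2
Total visits = 2

Answer: 2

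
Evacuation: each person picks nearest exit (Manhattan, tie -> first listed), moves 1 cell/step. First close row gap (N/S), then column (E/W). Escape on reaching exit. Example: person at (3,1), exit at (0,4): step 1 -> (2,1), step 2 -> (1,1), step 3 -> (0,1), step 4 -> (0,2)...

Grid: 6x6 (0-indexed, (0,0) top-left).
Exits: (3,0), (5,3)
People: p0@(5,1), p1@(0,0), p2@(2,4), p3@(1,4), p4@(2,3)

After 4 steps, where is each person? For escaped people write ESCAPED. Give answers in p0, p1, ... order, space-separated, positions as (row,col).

Step 1: p0:(5,1)->(5,2) | p1:(0,0)->(1,0) | p2:(2,4)->(3,4) | p3:(1,4)->(2,4) | p4:(2,3)->(3,3)
Step 2: p0:(5,2)->(5,3)->EXIT | p1:(1,0)->(2,0) | p2:(3,4)->(4,4) | p3:(2,4)->(3,4) | p4:(3,3)->(4,3)
Step 3: p0:escaped | p1:(2,0)->(3,0)->EXIT | p2:(4,4)->(5,4) | p3:(3,4)->(4,4) | p4:(4,3)->(5,3)->EXIT
Step 4: p0:escaped | p1:escaped | p2:(5,4)->(5,3)->EXIT | p3:(4,4)->(5,4) | p4:escaped

ESCAPED ESCAPED ESCAPED (5,4) ESCAPED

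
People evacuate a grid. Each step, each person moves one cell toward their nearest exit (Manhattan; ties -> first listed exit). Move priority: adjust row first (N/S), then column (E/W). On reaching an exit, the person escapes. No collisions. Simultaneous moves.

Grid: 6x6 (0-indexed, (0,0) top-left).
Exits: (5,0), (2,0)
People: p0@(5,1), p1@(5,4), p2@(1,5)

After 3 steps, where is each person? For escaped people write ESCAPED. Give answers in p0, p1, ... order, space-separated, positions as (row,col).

Step 1: p0:(5,1)->(5,0)->EXIT | p1:(5,4)->(5,3) | p2:(1,5)->(2,5)
Step 2: p0:escaped | p1:(5,3)->(5,2) | p2:(2,5)->(2,4)
Step 3: p0:escaped | p1:(5,2)->(5,1) | p2:(2,4)->(2,3)

ESCAPED (5,1) (2,3)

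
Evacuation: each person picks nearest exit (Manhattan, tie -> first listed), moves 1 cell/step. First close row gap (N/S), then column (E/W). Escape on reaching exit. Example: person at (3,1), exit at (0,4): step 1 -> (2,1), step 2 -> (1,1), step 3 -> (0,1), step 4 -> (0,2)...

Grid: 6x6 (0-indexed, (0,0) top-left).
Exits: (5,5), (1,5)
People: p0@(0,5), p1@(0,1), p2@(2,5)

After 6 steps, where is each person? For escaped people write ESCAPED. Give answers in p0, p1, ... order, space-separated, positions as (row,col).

Step 1: p0:(0,5)->(1,5)->EXIT | p1:(0,1)->(1,1) | p2:(2,5)->(1,5)->EXIT
Step 2: p0:escaped | p1:(1,1)->(1,2) | p2:escaped
Step 3: p0:escaped | p1:(1,2)->(1,3) | p2:escaped
Step 4: p0:escaped | p1:(1,3)->(1,4) | p2:escaped
Step 5: p0:escaped | p1:(1,4)->(1,5)->EXIT | p2:escaped

ESCAPED ESCAPED ESCAPED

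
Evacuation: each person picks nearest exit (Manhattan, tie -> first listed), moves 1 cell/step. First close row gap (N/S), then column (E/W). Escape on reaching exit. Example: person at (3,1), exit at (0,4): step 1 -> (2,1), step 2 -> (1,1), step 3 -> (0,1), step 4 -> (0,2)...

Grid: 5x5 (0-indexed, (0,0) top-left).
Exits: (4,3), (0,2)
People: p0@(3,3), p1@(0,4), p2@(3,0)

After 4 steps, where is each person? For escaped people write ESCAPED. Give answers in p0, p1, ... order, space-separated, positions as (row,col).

Step 1: p0:(3,3)->(4,3)->EXIT | p1:(0,4)->(0,3) | p2:(3,0)->(4,0)
Step 2: p0:escaped | p1:(0,3)->(0,2)->EXIT | p2:(4,0)->(4,1)
Step 3: p0:escaped | p1:escaped | p2:(4,1)->(4,2)
Step 4: p0:escaped | p1:escaped | p2:(4,2)->(4,3)->EXIT

ESCAPED ESCAPED ESCAPED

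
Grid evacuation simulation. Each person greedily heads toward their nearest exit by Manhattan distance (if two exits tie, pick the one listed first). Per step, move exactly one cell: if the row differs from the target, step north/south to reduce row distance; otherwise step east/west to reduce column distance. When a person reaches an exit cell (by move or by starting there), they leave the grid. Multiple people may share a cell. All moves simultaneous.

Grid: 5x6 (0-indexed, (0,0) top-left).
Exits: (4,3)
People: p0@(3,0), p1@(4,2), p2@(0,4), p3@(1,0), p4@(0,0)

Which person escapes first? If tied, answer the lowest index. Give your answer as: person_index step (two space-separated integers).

Answer: 1 1

Derivation:
Step 1: p0:(3,0)->(4,0) | p1:(4,2)->(4,3)->EXIT | p2:(0,4)->(1,4) | p3:(1,0)->(2,0) | p4:(0,0)->(1,0)
Step 2: p0:(4,0)->(4,1) | p1:escaped | p2:(1,4)->(2,4) | p3:(2,0)->(3,0) | p4:(1,0)->(2,0)
Step 3: p0:(4,1)->(4,2) | p1:escaped | p2:(2,4)->(3,4) | p3:(3,0)->(4,0) | p4:(2,0)->(3,0)
Step 4: p0:(4,2)->(4,3)->EXIT | p1:escaped | p2:(3,4)->(4,4) | p3:(4,0)->(4,1) | p4:(3,0)->(4,0)
Step 5: p0:escaped | p1:escaped | p2:(4,4)->(4,3)->EXIT | p3:(4,1)->(4,2) | p4:(4,0)->(4,1)
Step 6: p0:escaped | p1:escaped | p2:escaped | p3:(4,2)->(4,3)->EXIT | p4:(4,1)->(4,2)
Step 7: p0:escaped | p1:escaped | p2:escaped | p3:escaped | p4:(4,2)->(4,3)->EXIT
Exit steps: [4, 1, 5, 6, 7]
First to escape: p1 at step 1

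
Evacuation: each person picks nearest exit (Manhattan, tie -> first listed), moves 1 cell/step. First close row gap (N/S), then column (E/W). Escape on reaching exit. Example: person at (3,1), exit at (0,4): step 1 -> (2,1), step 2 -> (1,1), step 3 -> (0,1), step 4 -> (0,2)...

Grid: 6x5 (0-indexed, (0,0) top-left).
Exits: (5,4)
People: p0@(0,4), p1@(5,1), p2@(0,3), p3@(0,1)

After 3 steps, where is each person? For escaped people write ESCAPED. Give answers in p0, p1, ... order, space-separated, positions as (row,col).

Step 1: p0:(0,4)->(1,4) | p1:(5,1)->(5,2) | p2:(0,3)->(1,3) | p3:(0,1)->(1,1)
Step 2: p0:(1,4)->(2,4) | p1:(5,2)->(5,3) | p2:(1,3)->(2,3) | p3:(1,1)->(2,1)
Step 3: p0:(2,4)->(3,4) | p1:(5,3)->(5,4)->EXIT | p2:(2,3)->(3,3) | p3:(2,1)->(3,1)

(3,4) ESCAPED (3,3) (3,1)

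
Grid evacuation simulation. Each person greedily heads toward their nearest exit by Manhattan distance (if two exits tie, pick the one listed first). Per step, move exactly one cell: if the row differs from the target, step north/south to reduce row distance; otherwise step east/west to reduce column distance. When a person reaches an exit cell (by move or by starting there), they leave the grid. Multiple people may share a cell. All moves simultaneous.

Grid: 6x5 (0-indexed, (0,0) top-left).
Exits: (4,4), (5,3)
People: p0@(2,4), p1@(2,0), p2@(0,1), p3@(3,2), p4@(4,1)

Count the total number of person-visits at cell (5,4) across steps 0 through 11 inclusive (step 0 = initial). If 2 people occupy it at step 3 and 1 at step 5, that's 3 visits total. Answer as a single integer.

Step 0: p0@(2,4) p1@(2,0) p2@(0,1) p3@(3,2) p4@(4,1) -> at (5,4): 0 [-], cum=0
Step 1: p0@(3,4) p1@(3,0) p2@(1,1) p3@(4,2) p4@(4,2) -> at (5,4): 0 [-], cum=0
Step 2: p0@ESC p1@(4,0) p2@(2,1) p3@(4,3) p4@(4,3) -> at (5,4): 0 [-], cum=0
Step 3: p0@ESC p1@(4,1) p2@(3,1) p3@ESC p4@ESC -> at (5,4): 0 [-], cum=0
Step 4: p0@ESC p1@(4,2) p2@(4,1) p3@ESC p4@ESC -> at (5,4): 0 [-], cum=0
Step 5: p0@ESC p1@(4,3) p2@(4,2) p3@ESC p4@ESC -> at (5,4): 0 [-], cum=0
Step 6: p0@ESC p1@ESC p2@(4,3) p3@ESC p4@ESC -> at (5,4): 0 [-], cum=0
Step 7: p0@ESC p1@ESC p2@ESC p3@ESC p4@ESC -> at (5,4): 0 [-], cum=0
Total visits = 0

Answer: 0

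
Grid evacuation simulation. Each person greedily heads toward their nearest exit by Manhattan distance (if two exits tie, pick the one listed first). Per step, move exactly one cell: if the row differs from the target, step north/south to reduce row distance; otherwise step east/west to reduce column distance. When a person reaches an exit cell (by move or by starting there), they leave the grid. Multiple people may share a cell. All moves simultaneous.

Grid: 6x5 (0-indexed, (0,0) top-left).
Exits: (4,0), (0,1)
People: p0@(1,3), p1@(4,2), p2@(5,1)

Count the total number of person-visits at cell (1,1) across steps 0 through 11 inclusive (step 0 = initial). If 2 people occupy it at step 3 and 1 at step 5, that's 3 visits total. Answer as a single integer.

Step 0: p0@(1,3) p1@(4,2) p2@(5,1) -> at (1,1): 0 [-], cum=0
Step 1: p0@(0,3) p1@(4,1) p2@(4,1) -> at (1,1): 0 [-], cum=0
Step 2: p0@(0,2) p1@ESC p2@ESC -> at (1,1): 0 [-], cum=0
Step 3: p0@ESC p1@ESC p2@ESC -> at (1,1): 0 [-], cum=0
Total visits = 0

Answer: 0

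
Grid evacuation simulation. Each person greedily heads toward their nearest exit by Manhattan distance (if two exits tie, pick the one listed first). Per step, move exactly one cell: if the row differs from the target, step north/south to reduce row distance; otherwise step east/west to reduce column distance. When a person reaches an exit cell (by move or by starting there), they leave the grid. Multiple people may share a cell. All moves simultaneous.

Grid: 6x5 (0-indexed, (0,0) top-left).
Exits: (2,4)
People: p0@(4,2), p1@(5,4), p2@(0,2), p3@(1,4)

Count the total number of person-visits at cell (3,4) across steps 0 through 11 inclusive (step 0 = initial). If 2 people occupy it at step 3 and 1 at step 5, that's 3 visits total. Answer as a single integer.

Answer: 1

Derivation:
Step 0: p0@(4,2) p1@(5,4) p2@(0,2) p3@(1,4) -> at (3,4): 0 [-], cum=0
Step 1: p0@(3,2) p1@(4,4) p2@(1,2) p3@ESC -> at (3,4): 0 [-], cum=0
Step 2: p0@(2,2) p1@(3,4) p2@(2,2) p3@ESC -> at (3,4): 1 [p1], cum=1
Step 3: p0@(2,3) p1@ESC p2@(2,3) p3@ESC -> at (3,4): 0 [-], cum=1
Step 4: p0@ESC p1@ESC p2@ESC p3@ESC -> at (3,4): 0 [-], cum=1
Total visits = 1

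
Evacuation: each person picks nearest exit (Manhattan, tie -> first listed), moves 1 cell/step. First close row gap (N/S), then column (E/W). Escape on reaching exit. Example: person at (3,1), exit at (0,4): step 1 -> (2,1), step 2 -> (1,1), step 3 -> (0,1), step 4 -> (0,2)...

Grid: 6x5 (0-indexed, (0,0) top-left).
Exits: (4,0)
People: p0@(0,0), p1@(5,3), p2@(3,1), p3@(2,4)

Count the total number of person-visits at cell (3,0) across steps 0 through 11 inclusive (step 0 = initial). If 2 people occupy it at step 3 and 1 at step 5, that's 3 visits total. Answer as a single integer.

Answer: 1

Derivation:
Step 0: p0@(0,0) p1@(5,3) p2@(3,1) p3@(2,4) -> at (3,0): 0 [-], cum=0
Step 1: p0@(1,0) p1@(4,3) p2@(4,1) p3@(3,4) -> at (3,0): 0 [-], cum=0
Step 2: p0@(2,0) p1@(4,2) p2@ESC p3@(4,4) -> at (3,0): 0 [-], cum=0
Step 3: p0@(3,0) p1@(4,1) p2@ESC p3@(4,3) -> at (3,0): 1 [p0], cum=1
Step 4: p0@ESC p1@ESC p2@ESC p3@(4,2) -> at (3,0): 0 [-], cum=1
Step 5: p0@ESC p1@ESC p2@ESC p3@(4,1) -> at (3,0): 0 [-], cum=1
Step 6: p0@ESC p1@ESC p2@ESC p3@ESC -> at (3,0): 0 [-], cum=1
Total visits = 1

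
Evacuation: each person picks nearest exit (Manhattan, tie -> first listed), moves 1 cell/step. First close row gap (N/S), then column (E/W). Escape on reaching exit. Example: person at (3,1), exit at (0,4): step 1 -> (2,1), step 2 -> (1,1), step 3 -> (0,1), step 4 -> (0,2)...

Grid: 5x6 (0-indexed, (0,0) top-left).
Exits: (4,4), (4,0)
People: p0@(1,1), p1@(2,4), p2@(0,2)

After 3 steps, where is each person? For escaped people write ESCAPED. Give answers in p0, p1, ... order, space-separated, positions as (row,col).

Step 1: p0:(1,1)->(2,1) | p1:(2,4)->(3,4) | p2:(0,2)->(1,2)
Step 2: p0:(2,1)->(3,1) | p1:(3,4)->(4,4)->EXIT | p2:(1,2)->(2,2)
Step 3: p0:(3,1)->(4,1) | p1:escaped | p2:(2,2)->(3,2)

(4,1) ESCAPED (3,2)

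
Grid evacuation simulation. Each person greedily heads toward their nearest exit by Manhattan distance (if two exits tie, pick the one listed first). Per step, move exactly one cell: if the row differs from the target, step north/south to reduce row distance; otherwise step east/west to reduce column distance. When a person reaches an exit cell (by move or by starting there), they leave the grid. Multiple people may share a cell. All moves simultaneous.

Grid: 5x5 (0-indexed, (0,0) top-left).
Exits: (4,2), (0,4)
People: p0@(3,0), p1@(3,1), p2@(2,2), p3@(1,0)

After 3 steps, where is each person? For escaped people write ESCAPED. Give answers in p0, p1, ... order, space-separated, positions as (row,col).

Step 1: p0:(3,0)->(4,0) | p1:(3,1)->(4,1) | p2:(2,2)->(3,2) | p3:(1,0)->(2,0)
Step 2: p0:(4,0)->(4,1) | p1:(4,1)->(4,2)->EXIT | p2:(3,2)->(4,2)->EXIT | p3:(2,0)->(3,0)
Step 3: p0:(4,1)->(4,2)->EXIT | p1:escaped | p2:escaped | p3:(3,0)->(4,0)

ESCAPED ESCAPED ESCAPED (4,0)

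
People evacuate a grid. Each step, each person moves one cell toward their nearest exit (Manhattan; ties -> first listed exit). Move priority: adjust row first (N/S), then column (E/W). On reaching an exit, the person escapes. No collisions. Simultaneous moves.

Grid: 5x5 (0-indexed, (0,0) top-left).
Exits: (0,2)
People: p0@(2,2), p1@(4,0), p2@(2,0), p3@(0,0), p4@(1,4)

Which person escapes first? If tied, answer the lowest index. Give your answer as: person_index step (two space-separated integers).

Answer: 0 2

Derivation:
Step 1: p0:(2,2)->(1,2) | p1:(4,0)->(3,0) | p2:(2,0)->(1,0) | p3:(0,0)->(0,1) | p4:(1,4)->(0,4)
Step 2: p0:(1,2)->(0,2)->EXIT | p1:(3,0)->(2,0) | p2:(1,0)->(0,0) | p3:(0,1)->(0,2)->EXIT | p4:(0,4)->(0,3)
Step 3: p0:escaped | p1:(2,0)->(1,0) | p2:(0,0)->(0,1) | p3:escaped | p4:(0,3)->(0,2)->EXIT
Step 4: p0:escaped | p1:(1,0)->(0,0) | p2:(0,1)->(0,2)->EXIT | p3:escaped | p4:escaped
Step 5: p0:escaped | p1:(0,0)->(0,1) | p2:escaped | p3:escaped | p4:escaped
Step 6: p0:escaped | p1:(0,1)->(0,2)->EXIT | p2:escaped | p3:escaped | p4:escaped
Exit steps: [2, 6, 4, 2, 3]
First to escape: p0 at step 2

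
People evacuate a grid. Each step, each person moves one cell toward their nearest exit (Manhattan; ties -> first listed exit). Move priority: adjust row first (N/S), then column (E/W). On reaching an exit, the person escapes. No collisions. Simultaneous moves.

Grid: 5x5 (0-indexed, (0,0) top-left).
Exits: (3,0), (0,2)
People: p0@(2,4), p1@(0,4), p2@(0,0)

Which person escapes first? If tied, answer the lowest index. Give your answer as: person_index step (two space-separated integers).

Answer: 1 2

Derivation:
Step 1: p0:(2,4)->(1,4) | p1:(0,4)->(0,3) | p2:(0,0)->(0,1)
Step 2: p0:(1,4)->(0,4) | p1:(0,3)->(0,2)->EXIT | p2:(0,1)->(0,2)->EXIT
Step 3: p0:(0,4)->(0,3) | p1:escaped | p2:escaped
Step 4: p0:(0,3)->(0,2)->EXIT | p1:escaped | p2:escaped
Exit steps: [4, 2, 2]
First to escape: p1 at step 2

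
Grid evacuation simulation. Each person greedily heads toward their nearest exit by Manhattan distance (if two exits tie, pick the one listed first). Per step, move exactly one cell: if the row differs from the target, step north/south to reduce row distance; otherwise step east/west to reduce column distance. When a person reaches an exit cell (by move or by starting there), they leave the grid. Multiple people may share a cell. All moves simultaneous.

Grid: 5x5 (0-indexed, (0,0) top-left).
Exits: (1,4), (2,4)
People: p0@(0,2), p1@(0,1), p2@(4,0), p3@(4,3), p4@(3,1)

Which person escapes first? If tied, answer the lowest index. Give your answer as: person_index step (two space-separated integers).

Answer: 0 3

Derivation:
Step 1: p0:(0,2)->(1,2) | p1:(0,1)->(1,1) | p2:(4,0)->(3,0) | p3:(4,3)->(3,3) | p4:(3,1)->(2,1)
Step 2: p0:(1,2)->(1,3) | p1:(1,1)->(1,2) | p2:(3,0)->(2,0) | p3:(3,3)->(2,3) | p4:(2,1)->(2,2)
Step 3: p0:(1,3)->(1,4)->EXIT | p1:(1,2)->(1,3) | p2:(2,0)->(2,1) | p3:(2,3)->(2,4)->EXIT | p4:(2,2)->(2,3)
Step 4: p0:escaped | p1:(1,3)->(1,4)->EXIT | p2:(2,1)->(2,2) | p3:escaped | p4:(2,3)->(2,4)->EXIT
Step 5: p0:escaped | p1:escaped | p2:(2,2)->(2,3) | p3:escaped | p4:escaped
Step 6: p0:escaped | p1:escaped | p2:(2,3)->(2,4)->EXIT | p3:escaped | p4:escaped
Exit steps: [3, 4, 6, 3, 4]
First to escape: p0 at step 3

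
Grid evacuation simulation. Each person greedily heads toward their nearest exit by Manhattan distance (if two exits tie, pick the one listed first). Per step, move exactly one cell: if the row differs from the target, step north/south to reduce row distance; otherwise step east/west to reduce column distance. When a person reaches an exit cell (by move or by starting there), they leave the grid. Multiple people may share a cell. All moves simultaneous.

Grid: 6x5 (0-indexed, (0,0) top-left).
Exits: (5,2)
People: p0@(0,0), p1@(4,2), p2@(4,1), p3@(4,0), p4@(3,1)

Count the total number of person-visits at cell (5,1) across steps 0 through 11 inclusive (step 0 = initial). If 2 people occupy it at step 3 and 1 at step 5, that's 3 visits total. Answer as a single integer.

Step 0: p0@(0,0) p1@(4,2) p2@(4,1) p3@(4,0) p4@(3,1) -> at (5,1): 0 [-], cum=0
Step 1: p0@(1,0) p1@ESC p2@(5,1) p3@(5,0) p4@(4,1) -> at (5,1): 1 [p2], cum=1
Step 2: p0@(2,0) p1@ESC p2@ESC p3@(5,1) p4@(5,1) -> at (5,1): 2 [p3,p4], cum=3
Step 3: p0@(3,0) p1@ESC p2@ESC p3@ESC p4@ESC -> at (5,1): 0 [-], cum=3
Step 4: p0@(4,0) p1@ESC p2@ESC p3@ESC p4@ESC -> at (5,1): 0 [-], cum=3
Step 5: p0@(5,0) p1@ESC p2@ESC p3@ESC p4@ESC -> at (5,1): 0 [-], cum=3
Step 6: p0@(5,1) p1@ESC p2@ESC p3@ESC p4@ESC -> at (5,1): 1 [p0], cum=4
Step 7: p0@ESC p1@ESC p2@ESC p3@ESC p4@ESC -> at (5,1): 0 [-], cum=4
Total visits = 4

Answer: 4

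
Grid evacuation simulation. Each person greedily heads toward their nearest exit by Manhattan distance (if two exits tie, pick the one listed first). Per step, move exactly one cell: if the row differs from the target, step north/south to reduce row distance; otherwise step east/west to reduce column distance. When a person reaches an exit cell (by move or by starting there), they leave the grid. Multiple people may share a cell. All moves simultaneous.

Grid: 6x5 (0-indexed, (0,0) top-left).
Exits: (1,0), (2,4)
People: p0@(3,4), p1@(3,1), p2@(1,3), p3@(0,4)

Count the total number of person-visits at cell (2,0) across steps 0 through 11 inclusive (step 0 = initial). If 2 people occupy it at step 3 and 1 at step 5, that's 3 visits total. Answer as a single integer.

Answer: 0

Derivation:
Step 0: p0@(3,4) p1@(3,1) p2@(1,3) p3@(0,4) -> at (2,0): 0 [-], cum=0
Step 1: p0@ESC p1@(2,1) p2@(2,3) p3@(1,4) -> at (2,0): 0 [-], cum=0
Step 2: p0@ESC p1@(1,1) p2@ESC p3@ESC -> at (2,0): 0 [-], cum=0
Step 3: p0@ESC p1@ESC p2@ESC p3@ESC -> at (2,0): 0 [-], cum=0
Total visits = 0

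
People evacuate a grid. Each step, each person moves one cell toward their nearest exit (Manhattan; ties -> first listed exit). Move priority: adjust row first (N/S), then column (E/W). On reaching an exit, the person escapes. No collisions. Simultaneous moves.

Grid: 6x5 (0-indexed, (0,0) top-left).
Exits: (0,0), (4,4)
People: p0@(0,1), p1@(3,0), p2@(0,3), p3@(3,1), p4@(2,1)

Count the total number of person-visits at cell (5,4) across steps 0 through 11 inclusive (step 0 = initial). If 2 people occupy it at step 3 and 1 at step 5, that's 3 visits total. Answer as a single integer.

Step 0: p0@(0,1) p1@(3,0) p2@(0,3) p3@(3,1) p4@(2,1) -> at (5,4): 0 [-], cum=0
Step 1: p0@ESC p1@(2,0) p2@(0,2) p3@(2,1) p4@(1,1) -> at (5,4): 0 [-], cum=0
Step 2: p0@ESC p1@(1,0) p2@(0,1) p3@(1,1) p4@(0,1) -> at (5,4): 0 [-], cum=0
Step 3: p0@ESC p1@ESC p2@ESC p3@(0,1) p4@ESC -> at (5,4): 0 [-], cum=0
Step 4: p0@ESC p1@ESC p2@ESC p3@ESC p4@ESC -> at (5,4): 0 [-], cum=0
Total visits = 0

Answer: 0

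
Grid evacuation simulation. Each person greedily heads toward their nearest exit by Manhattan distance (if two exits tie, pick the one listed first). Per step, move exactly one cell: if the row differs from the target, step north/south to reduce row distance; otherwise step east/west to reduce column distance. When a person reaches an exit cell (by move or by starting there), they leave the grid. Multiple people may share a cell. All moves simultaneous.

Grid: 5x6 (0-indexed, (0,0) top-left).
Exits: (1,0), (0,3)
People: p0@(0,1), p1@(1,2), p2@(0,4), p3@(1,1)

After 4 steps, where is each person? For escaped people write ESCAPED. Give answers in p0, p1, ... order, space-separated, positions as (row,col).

Step 1: p0:(0,1)->(1,1) | p1:(1,2)->(1,1) | p2:(0,4)->(0,3)->EXIT | p3:(1,1)->(1,0)->EXIT
Step 2: p0:(1,1)->(1,0)->EXIT | p1:(1,1)->(1,0)->EXIT | p2:escaped | p3:escaped

ESCAPED ESCAPED ESCAPED ESCAPED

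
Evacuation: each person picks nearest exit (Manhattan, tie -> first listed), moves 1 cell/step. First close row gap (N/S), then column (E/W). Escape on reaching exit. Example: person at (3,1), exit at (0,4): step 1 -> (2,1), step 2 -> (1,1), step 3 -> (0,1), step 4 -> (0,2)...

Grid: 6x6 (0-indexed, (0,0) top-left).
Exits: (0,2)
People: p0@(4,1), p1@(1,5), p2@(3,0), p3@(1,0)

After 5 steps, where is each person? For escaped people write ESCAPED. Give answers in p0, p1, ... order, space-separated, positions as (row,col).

Step 1: p0:(4,1)->(3,1) | p1:(1,5)->(0,5) | p2:(3,0)->(2,0) | p3:(1,0)->(0,0)
Step 2: p0:(3,1)->(2,1) | p1:(0,5)->(0,4) | p2:(2,0)->(1,0) | p3:(0,0)->(0,1)
Step 3: p0:(2,1)->(1,1) | p1:(0,4)->(0,3) | p2:(1,0)->(0,0) | p3:(0,1)->(0,2)->EXIT
Step 4: p0:(1,1)->(0,1) | p1:(0,3)->(0,2)->EXIT | p2:(0,0)->(0,1) | p3:escaped
Step 5: p0:(0,1)->(0,2)->EXIT | p1:escaped | p2:(0,1)->(0,2)->EXIT | p3:escaped

ESCAPED ESCAPED ESCAPED ESCAPED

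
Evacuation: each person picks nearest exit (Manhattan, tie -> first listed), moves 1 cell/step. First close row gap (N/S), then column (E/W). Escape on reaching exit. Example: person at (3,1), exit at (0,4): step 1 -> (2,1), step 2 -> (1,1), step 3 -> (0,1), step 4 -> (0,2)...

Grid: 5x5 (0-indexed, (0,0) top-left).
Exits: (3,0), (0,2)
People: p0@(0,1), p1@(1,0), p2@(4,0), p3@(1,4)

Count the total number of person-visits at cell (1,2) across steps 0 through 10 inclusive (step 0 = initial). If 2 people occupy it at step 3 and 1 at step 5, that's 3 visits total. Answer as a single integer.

Answer: 0

Derivation:
Step 0: p0@(0,1) p1@(1,0) p2@(4,0) p3@(1,4) -> at (1,2): 0 [-], cum=0
Step 1: p0@ESC p1@(2,0) p2@ESC p3@(0,4) -> at (1,2): 0 [-], cum=0
Step 2: p0@ESC p1@ESC p2@ESC p3@(0,3) -> at (1,2): 0 [-], cum=0
Step 3: p0@ESC p1@ESC p2@ESC p3@ESC -> at (1,2): 0 [-], cum=0
Total visits = 0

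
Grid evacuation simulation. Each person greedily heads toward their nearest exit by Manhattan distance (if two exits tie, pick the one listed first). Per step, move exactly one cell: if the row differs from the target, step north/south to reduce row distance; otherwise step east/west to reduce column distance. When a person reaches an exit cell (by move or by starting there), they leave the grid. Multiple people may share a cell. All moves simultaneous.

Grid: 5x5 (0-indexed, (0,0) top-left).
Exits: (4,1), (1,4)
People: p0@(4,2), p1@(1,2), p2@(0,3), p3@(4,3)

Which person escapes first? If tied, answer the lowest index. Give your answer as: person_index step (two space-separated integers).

Step 1: p0:(4,2)->(4,1)->EXIT | p1:(1,2)->(1,3) | p2:(0,3)->(1,3) | p3:(4,3)->(4,2)
Step 2: p0:escaped | p1:(1,3)->(1,4)->EXIT | p2:(1,3)->(1,4)->EXIT | p3:(4,2)->(4,1)->EXIT
Exit steps: [1, 2, 2, 2]
First to escape: p0 at step 1

Answer: 0 1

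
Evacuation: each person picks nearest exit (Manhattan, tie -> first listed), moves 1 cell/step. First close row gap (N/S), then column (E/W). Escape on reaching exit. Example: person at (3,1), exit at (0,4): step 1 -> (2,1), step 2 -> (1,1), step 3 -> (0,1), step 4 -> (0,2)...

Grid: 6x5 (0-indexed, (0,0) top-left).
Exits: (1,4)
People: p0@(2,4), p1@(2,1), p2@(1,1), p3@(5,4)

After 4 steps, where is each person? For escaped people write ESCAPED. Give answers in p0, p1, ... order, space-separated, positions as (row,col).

Step 1: p0:(2,4)->(1,4)->EXIT | p1:(2,1)->(1,1) | p2:(1,1)->(1,2) | p3:(5,4)->(4,4)
Step 2: p0:escaped | p1:(1,1)->(1,2) | p2:(1,2)->(1,3) | p3:(4,4)->(3,4)
Step 3: p0:escaped | p1:(1,2)->(1,3) | p2:(1,3)->(1,4)->EXIT | p3:(3,4)->(2,4)
Step 4: p0:escaped | p1:(1,3)->(1,4)->EXIT | p2:escaped | p3:(2,4)->(1,4)->EXIT

ESCAPED ESCAPED ESCAPED ESCAPED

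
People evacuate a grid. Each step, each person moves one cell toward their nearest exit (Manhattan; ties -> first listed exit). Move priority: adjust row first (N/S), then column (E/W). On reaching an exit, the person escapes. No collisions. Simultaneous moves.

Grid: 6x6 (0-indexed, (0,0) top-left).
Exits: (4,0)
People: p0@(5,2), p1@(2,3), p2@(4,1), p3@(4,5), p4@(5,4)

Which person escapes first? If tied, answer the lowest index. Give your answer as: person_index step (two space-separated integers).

Step 1: p0:(5,2)->(4,2) | p1:(2,3)->(3,3) | p2:(4,1)->(4,0)->EXIT | p3:(4,5)->(4,4) | p4:(5,4)->(4,4)
Step 2: p0:(4,2)->(4,1) | p1:(3,3)->(4,3) | p2:escaped | p3:(4,4)->(4,3) | p4:(4,4)->(4,3)
Step 3: p0:(4,1)->(4,0)->EXIT | p1:(4,3)->(4,2) | p2:escaped | p3:(4,3)->(4,2) | p4:(4,3)->(4,2)
Step 4: p0:escaped | p1:(4,2)->(4,1) | p2:escaped | p3:(4,2)->(4,1) | p4:(4,2)->(4,1)
Step 5: p0:escaped | p1:(4,1)->(4,0)->EXIT | p2:escaped | p3:(4,1)->(4,0)->EXIT | p4:(4,1)->(4,0)->EXIT
Exit steps: [3, 5, 1, 5, 5]
First to escape: p2 at step 1

Answer: 2 1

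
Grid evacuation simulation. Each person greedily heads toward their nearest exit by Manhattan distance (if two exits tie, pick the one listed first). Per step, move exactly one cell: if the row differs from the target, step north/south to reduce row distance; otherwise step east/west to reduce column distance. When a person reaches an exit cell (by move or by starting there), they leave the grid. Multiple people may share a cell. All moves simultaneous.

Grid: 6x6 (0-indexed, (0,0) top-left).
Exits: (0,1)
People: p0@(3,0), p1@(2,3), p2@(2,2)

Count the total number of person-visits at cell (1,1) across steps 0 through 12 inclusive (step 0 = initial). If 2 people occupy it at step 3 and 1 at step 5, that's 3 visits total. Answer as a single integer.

Step 0: p0@(3,0) p1@(2,3) p2@(2,2) -> at (1,1): 0 [-], cum=0
Step 1: p0@(2,0) p1@(1,3) p2@(1,2) -> at (1,1): 0 [-], cum=0
Step 2: p0@(1,0) p1@(0,3) p2@(0,2) -> at (1,1): 0 [-], cum=0
Step 3: p0@(0,0) p1@(0,2) p2@ESC -> at (1,1): 0 [-], cum=0
Step 4: p0@ESC p1@ESC p2@ESC -> at (1,1): 0 [-], cum=0
Total visits = 0

Answer: 0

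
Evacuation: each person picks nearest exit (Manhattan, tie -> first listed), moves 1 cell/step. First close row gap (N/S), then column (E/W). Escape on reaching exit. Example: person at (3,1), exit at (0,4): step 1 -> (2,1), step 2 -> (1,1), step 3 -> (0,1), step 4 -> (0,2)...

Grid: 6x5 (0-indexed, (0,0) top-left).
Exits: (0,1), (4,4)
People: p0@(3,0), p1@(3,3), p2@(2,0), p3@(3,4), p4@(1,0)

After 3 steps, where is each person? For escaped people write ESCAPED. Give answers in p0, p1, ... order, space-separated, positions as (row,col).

Step 1: p0:(3,0)->(2,0) | p1:(3,3)->(4,3) | p2:(2,0)->(1,0) | p3:(3,4)->(4,4)->EXIT | p4:(1,0)->(0,0)
Step 2: p0:(2,0)->(1,0) | p1:(4,3)->(4,4)->EXIT | p2:(1,0)->(0,0) | p3:escaped | p4:(0,0)->(0,1)->EXIT
Step 3: p0:(1,0)->(0,0) | p1:escaped | p2:(0,0)->(0,1)->EXIT | p3:escaped | p4:escaped

(0,0) ESCAPED ESCAPED ESCAPED ESCAPED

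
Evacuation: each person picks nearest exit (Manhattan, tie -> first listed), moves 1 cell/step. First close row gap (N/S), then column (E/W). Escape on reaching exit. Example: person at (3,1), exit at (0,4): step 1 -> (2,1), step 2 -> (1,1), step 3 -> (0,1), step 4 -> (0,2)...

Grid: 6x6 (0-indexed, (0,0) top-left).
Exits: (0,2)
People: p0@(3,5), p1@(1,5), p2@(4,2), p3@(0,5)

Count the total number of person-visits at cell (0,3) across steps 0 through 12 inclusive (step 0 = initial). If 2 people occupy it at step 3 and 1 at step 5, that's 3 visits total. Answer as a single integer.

Step 0: p0@(3,5) p1@(1,5) p2@(4,2) p3@(0,5) -> at (0,3): 0 [-], cum=0
Step 1: p0@(2,5) p1@(0,5) p2@(3,2) p3@(0,4) -> at (0,3): 0 [-], cum=0
Step 2: p0@(1,5) p1@(0,4) p2@(2,2) p3@(0,3) -> at (0,3): 1 [p3], cum=1
Step 3: p0@(0,5) p1@(0,3) p2@(1,2) p3@ESC -> at (0,3): 1 [p1], cum=2
Step 4: p0@(0,4) p1@ESC p2@ESC p3@ESC -> at (0,3): 0 [-], cum=2
Step 5: p0@(0,3) p1@ESC p2@ESC p3@ESC -> at (0,3): 1 [p0], cum=3
Step 6: p0@ESC p1@ESC p2@ESC p3@ESC -> at (0,3): 0 [-], cum=3
Total visits = 3

Answer: 3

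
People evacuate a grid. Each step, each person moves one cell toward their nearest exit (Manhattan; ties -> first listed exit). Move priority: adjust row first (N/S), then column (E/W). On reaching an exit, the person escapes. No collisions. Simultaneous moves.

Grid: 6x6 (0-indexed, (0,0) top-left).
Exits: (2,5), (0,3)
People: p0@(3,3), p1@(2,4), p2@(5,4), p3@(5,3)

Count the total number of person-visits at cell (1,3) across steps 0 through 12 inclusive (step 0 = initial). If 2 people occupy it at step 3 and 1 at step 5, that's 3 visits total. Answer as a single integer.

Answer: 0

Derivation:
Step 0: p0@(3,3) p1@(2,4) p2@(5,4) p3@(5,3) -> at (1,3): 0 [-], cum=0
Step 1: p0@(2,3) p1@ESC p2@(4,4) p3@(4,3) -> at (1,3): 0 [-], cum=0
Step 2: p0@(2,4) p1@ESC p2@(3,4) p3@(3,3) -> at (1,3): 0 [-], cum=0
Step 3: p0@ESC p1@ESC p2@(2,4) p3@(2,3) -> at (1,3): 0 [-], cum=0
Step 4: p0@ESC p1@ESC p2@ESC p3@(2,4) -> at (1,3): 0 [-], cum=0
Step 5: p0@ESC p1@ESC p2@ESC p3@ESC -> at (1,3): 0 [-], cum=0
Total visits = 0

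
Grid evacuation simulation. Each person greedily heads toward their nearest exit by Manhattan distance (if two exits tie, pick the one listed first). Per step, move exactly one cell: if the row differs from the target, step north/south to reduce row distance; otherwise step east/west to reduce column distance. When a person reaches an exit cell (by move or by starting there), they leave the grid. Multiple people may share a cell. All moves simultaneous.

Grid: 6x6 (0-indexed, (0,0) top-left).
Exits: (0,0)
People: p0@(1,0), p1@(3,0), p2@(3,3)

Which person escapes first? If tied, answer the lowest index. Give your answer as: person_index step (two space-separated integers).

Step 1: p0:(1,0)->(0,0)->EXIT | p1:(3,0)->(2,0) | p2:(3,3)->(2,3)
Step 2: p0:escaped | p1:(2,0)->(1,0) | p2:(2,3)->(1,3)
Step 3: p0:escaped | p1:(1,0)->(0,0)->EXIT | p2:(1,3)->(0,3)
Step 4: p0:escaped | p1:escaped | p2:(0,3)->(0,2)
Step 5: p0:escaped | p1:escaped | p2:(0,2)->(0,1)
Step 6: p0:escaped | p1:escaped | p2:(0,1)->(0,0)->EXIT
Exit steps: [1, 3, 6]
First to escape: p0 at step 1

Answer: 0 1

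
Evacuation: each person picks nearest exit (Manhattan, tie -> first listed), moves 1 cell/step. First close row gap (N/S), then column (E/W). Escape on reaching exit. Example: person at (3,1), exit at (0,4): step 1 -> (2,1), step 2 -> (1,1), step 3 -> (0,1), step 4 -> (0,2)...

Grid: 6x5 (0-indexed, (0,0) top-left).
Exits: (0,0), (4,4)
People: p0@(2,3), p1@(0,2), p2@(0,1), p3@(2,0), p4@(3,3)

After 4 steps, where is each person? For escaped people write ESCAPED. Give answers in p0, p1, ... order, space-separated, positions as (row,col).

Step 1: p0:(2,3)->(3,3) | p1:(0,2)->(0,1) | p2:(0,1)->(0,0)->EXIT | p3:(2,0)->(1,0) | p4:(3,3)->(4,3)
Step 2: p0:(3,3)->(4,3) | p1:(0,1)->(0,0)->EXIT | p2:escaped | p3:(1,0)->(0,0)->EXIT | p4:(4,3)->(4,4)->EXIT
Step 3: p0:(4,3)->(4,4)->EXIT | p1:escaped | p2:escaped | p3:escaped | p4:escaped

ESCAPED ESCAPED ESCAPED ESCAPED ESCAPED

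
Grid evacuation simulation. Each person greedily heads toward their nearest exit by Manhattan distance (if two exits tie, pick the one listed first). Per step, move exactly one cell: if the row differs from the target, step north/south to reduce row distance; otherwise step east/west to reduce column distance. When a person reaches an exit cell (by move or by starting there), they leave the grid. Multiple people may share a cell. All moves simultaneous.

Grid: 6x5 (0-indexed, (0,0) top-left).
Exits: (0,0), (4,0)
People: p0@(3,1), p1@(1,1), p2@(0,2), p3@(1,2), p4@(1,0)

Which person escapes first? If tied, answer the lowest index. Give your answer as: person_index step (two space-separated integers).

Step 1: p0:(3,1)->(4,1) | p1:(1,1)->(0,1) | p2:(0,2)->(0,1) | p3:(1,2)->(0,2) | p4:(1,0)->(0,0)->EXIT
Step 2: p0:(4,1)->(4,0)->EXIT | p1:(0,1)->(0,0)->EXIT | p2:(0,1)->(0,0)->EXIT | p3:(0,2)->(0,1) | p4:escaped
Step 3: p0:escaped | p1:escaped | p2:escaped | p3:(0,1)->(0,0)->EXIT | p4:escaped
Exit steps: [2, 2, 2, 3, 1]
First to escape: p4 at step 1

Answer: 4 1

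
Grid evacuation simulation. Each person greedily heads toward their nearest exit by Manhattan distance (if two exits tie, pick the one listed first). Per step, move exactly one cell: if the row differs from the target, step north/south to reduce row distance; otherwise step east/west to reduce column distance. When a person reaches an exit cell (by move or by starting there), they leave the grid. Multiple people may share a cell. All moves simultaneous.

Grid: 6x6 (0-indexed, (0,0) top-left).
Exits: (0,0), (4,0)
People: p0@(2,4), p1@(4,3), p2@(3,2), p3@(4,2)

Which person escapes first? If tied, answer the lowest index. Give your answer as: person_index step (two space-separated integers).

Answer: 3 2

Derivation:
Step 1: p0:(2,4)->(1,4) | p1:(4,3)->(4,2) | p2:(3,2)->(4,2) | p3:(4,2)->(4,1)
Step 2: p0:(1,4)->(0,4) | p1:(4,2)->(4,1) | p2:(4,2)->(4,1) | p3:(4,1)->(4,0)->EXIT
Step 3: p0:(0,4)->(0,3) | p1:(4,1)->(4,0)->EXIT | p2:(4,1)->(4,0)->EXIT | p3:escaped
Step 4: p0:(0,3)->(0,2) | p1:escaped | p2:escaped | p3:escaped
Step 5: p0:(0,2)->(0,1) | p1:escaped | p2:escaped | p3:escaped
Step 6: p0:(0,1)->(0,0)->EXIT | p1:escaped | p2:escaped | p3:escaped
Exit steps: [6, 3, 3, 2]
First to escape: p3 at step 2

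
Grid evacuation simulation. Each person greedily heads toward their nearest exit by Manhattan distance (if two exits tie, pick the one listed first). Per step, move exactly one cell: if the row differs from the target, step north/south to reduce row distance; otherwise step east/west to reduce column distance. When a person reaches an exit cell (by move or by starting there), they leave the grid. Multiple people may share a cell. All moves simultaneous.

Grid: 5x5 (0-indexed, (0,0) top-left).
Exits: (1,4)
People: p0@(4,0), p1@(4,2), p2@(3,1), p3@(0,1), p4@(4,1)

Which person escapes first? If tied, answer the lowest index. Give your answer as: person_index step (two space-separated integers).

Answer: 3 4

Derivation:
Step 1: p0:(4,0)->(3,0) | p1:(4,2)->(3,2) | p2:(3,1)->(2,1) | p3:(0,1)->(1,1) | p4:(4,1)->(3,1)
Step 2: p0:(3,0)->(2,0) | p1:(3,2)->(2,2) | p2:(2,1)->(1,1) | p3:(1,1)->(1,2) | p4:(3,1)->(2,1)
Step 3: p0:(2,0)->(1,0) | p1:(2,2)->(1,2) | p2:(1,1)->(1,2) | p3:(1,2)->(1,3) | p4:(2,1)->(1,1)
Step 4: p0:(1,0)->(1,1) | p1:(1,2)->(1,3) | p2:(1,2)->(1,3) | p3:(1,3)->(1,4)->EXIT | p4:(1,1)->(1,2)
Step 5: p0:(1,1)->(1,2) | p1:(1,3)->(1,4)->EXIT | p2:(1,3)->(1,4)->EXIT | p3:escaped | p4:(1,2)->(1,3)
Step 6: p0:(1,2)->(1,3) | p1:escaped | p2:escaped | p3:escaped | p4:(1,3)->(1,4)->EXIT
Step 7: p0:(1,3)->(1,4)->EXIT | p1:escaped | p2:escaped | p3:escaped | p4:escaped
Exit steps: [7, 5, 5, 4, 6]
First to escape: p3 at step 4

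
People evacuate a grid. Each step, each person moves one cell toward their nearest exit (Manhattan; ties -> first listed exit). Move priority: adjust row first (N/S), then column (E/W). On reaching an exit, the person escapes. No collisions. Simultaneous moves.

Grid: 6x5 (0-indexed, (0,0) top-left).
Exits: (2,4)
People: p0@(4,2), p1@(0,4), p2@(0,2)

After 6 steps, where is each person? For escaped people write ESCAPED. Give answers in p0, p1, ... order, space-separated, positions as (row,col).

Step 1: p0:(4,2)->(3,2) | p1:(0,4)->(1,4) | p2:(0,2)->(1,2)
Step 2: p0:(3,2)->(2,2) | p1:(1,4)->(2,4)->EXIT | p2:(1,2)->(2,2)
Step 3: p0:(2,2)->(2,3) | p1:escaped | p2:(2,2)->(2,3)
Step 4: p0:(2,3)->(2,4)->EXIT | p1:escaped | p2:(2,3)->(2,4)->EXIT

ESCAPED ESCAPED ESCAPED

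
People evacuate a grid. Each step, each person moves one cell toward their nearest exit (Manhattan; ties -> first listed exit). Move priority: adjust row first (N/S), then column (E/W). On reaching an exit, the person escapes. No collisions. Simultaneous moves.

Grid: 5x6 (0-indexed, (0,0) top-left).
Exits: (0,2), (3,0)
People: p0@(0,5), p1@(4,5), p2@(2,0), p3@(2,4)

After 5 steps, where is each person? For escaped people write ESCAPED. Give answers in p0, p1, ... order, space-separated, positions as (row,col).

Step 1: p0:(0,5)->(0,4) | p1:(4,5)->(3,5) | p2:(2,0)->(3,0)->EXIT | p3:(2,4)->(1,4)
Step 2: p0:(0,4)->(0,3) | p1:(3,5)->(3,4) | p2:escaped | p3:(1,4)->(0,4)
Step 3: p0:(0,3)->(0,2)->EXIT | p1:(3,4)->(3,3) | p2:escaped | p3:(0,4)->(0,3)
Step 4: p0:escaped | p1:(3,3)->(3,2) | p2:escaped | p3:(0,3)->(0,2)->EXIT
Step 5: p0:escaped | p1:(3,2)->(3,1) | p2:escaped | p3:escaped

ESCAPED (3,1) ESCAPED ESCAPED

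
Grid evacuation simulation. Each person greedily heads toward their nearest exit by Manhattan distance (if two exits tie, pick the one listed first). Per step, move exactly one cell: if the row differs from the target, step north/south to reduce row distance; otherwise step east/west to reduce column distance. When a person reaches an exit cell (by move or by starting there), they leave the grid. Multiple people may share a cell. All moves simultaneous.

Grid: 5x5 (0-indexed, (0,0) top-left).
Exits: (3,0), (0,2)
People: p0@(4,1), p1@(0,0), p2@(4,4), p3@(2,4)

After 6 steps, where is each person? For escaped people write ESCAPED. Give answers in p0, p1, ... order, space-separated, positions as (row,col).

Step 1: p0:(4,1)->(3,1) | p1:(0,0)->(0,1) | p2:(4,4)->(3,4) | p3:(2,4)->(1,4)
Step 2: p0:(3,1)->(3,0)->EXIT | p1:(0,1)->(0,2)->EXIT | p2:(3,4)->(3,3) | p3:(1,4)->(0,4)
Step 3: p0:escaped | p1:escaped | p2:(3,3)->(3,2) | p3:(0,4)->(0,3)
Step 4: p0:escaped | p1:escaped | p2:(3,2)->(3,1) | p3:(0,3)->(0,2)->EXIT
Step 5: p0:escaped | p1:escaped | p2:(3,1)->(3,0)->EXIT | p3:escaped

ESCAPED ESCAPED ESCAPED ESCAPED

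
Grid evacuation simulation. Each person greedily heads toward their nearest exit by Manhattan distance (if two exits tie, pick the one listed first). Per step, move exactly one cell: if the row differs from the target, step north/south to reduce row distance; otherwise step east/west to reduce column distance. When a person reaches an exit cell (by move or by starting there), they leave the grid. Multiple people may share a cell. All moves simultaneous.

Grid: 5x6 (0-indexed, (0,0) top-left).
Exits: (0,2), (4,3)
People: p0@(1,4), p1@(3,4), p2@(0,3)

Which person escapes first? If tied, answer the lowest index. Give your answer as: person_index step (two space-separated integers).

Answer: 2 1

Derivation:
Step 1: p0:(1,4)->(0,4) | p1:(3,4)->(4,4) | p2:(0,3)->(0,2)->EXIT
Step 2: p0:(0,4)->(0,3) | p1:(4,4)->(4,3)->EXIT | p2:escaped
Step 3: p0:(0,3)->(0,2)->EXIT | p1:escaped | p2:escaped
Exit steps: [3, 2, 1]
First to escape: p2 at step 1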